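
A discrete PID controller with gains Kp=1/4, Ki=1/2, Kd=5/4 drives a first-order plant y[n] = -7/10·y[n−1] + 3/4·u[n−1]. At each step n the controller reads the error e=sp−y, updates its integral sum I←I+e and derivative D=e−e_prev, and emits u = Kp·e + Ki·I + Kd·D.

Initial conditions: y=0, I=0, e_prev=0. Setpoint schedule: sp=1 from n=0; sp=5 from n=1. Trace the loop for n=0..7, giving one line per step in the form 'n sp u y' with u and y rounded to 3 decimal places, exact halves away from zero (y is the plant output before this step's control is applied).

(exact arithmetic carried between steps; '≈' marks a value shown rounded to 6 d.p. or computed from one; I and e_prev carry over from the previous line; the table rounds u and y to 3 d.p., halves away from zero)
n=0: y=0, sp=1, e=sp−y=1; I=1, D=e−e_prev=1; u=1/4·1+1/2·1+5/4·1=2; next y=-7/10·0+3/4·2=1.5
n=1: y=1.5, sp=5, e=sp−y=3.5; I=4.5, D=e−e_prev=2.5; u=1/4·3.5+1/2·4.5+5/4·2.5=6.25; next y=-7/10·1.5+3/4·6.25=3.6375
n=2: y=3.6375, sp=5, e=sp−y=1.3625; I=5.8625, D=e−e_prev=-2.1375; u=1/4·1.3625+1/2·5.8625+5/4·(-2.1375)=0.6; next y=-7/10·3.6375+3/4·0.6=-2.09625
n=3: y=-2.09625, sp=5, e=sp−y=7.09625; I=12.95875, D=e−e_prev=5.73375; u=1/4·7.09625+1/2·12.95875+5/4·5.73375=15.420625; next y=-7/10·(-2.09625)+3/4·15.420625≈13.032844
n=4: y≈13.032844, sp=5, e=sp−y≈-8.032844; I≈4.925906, D=e−e_prev≈-15.129094; u=1/4·(-8.032844)+1/2·4.925906+5/4·(-15.129094)≈-18.456625; next y=-7/10·13.032844+3/4·(-18.456625)≈-22.965459
n=5: y≈-22.965459, sp=5, e=sp−y≈27.965459; I≈32.891366, D=e−e_prev≈35.998303; u=1/4·27.965459+1/2·32.891366+5/4·35.998303≈68.434927; next y=-7/10·(-22.965459)+3/4·68.434927≈67.402016
n=6: y≈67.402016, sp=5, e=sp−y≈-62.402016; I≈-29.510651, D=e−e_prev≈-90.367476; u=1/4·(-62.402016)+1/2·(-29.510651)+5/4·(-90.367476)≈-143.315174; next y=-7/10·67.402016+3/4·(-143.315174)≈-154.667792
n=7: y≈-154.667792, sp=5, e=sp−y≈159.667792; I≈130.157141, D=e−e_prev≈222.069809; u=1/4·159.667792+1/2·130.157141+5/4·222.069809≈382.582780; next y=-7/10·(-154.667792)+3/4·382.582780≈395.204539

0 1 2.000 0.000
1 5 6.250 1.500
2 5 0.600 3.638
3 5 15.421 -2.096
4 5 -18.457 13.033
5 5 68.435 -22.965
6 5 -143.315 67.402
7 5 382.583 -154.668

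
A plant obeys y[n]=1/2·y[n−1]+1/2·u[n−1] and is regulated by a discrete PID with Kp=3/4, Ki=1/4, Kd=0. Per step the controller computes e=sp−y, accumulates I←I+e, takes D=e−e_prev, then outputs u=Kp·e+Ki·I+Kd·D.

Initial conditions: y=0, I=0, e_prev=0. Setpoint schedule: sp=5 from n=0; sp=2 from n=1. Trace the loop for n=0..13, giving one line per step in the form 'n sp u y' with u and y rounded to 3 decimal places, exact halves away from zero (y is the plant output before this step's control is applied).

0 5 5.000 0.000
1 2 0.750 2.500
2 2 1.500 1.625
3 2 1.656 1.563
4 2 1.719 1.609
5 2 1.762 1.664
6 2 1.797 1.713
7 2 1.827 1.755
8 2 1.852 1.791
9 2 1.874 1.821
10 2 1.892 1.848
11 2 1.908 1.870
12 2 1.921 1.889
13 2 1.933 1.905

(exact arithmetic carried between steps; '≈' marks a value shown rounded to 6 d.p. or computed from one; I and e_prev carry over from the previous line; the table rounds u and y to 3 d.p., halves away from zero)
n=0: y=0, sp=5, e=sp−y=5; I=5, D=e−e_prev=5; u=3/4·5+1/4·5+0·5=5; next y=1/2·0+1/2·5=2.5
n=1: y=2.5, sp=2, e=sp−y=-0.5; I=4.5, D=e−e_prev=-5.5; u=3/4·(-0.5)+1/4·4.5+0·(-5.5)=0.75; next y=1/2·2.5+1/2·0.75=1.625
n=2: y=1.625, sp=2, e=sp−y=0.375; I=4.875, D=e−e_prev=0.875; u=3/4·0.375+1/4·4.875+0·0.875=1.5; next y=1/2·1.625+1/2·1.5=1.5625
n=3: y=1.5625, sp=2, e=sp−y=0.4375; I=5.3125, D=e−e_prev=0.0625; u=3/4·0.4375+1/4·5.3125+0·0.0625=1.65625; next y=1/2·1.5625+1/2·1.65625=1.609375
n=4: y=1.609375, sp=2, e=sp−y=0.390625; I=5.703125, D=e−e_prev=-0.046875; u=3/4·0.390625+1/4·5.703125+0·(-0.046875)=1.71875; next y=1/2·1.609375+1/2·1.71875≈1.664063
n=5: y≈1.664063, sp=2, e=sp−y≈0.335938; I≈6.039063, D=e−e_prev≈-0.054688; u=3/4·0.335938+1/4·6.039063+0·(-0.054688)≈1.761719; next y=1/2·1.664063+1/2·1.761719≈1.712891
n=6: y≈1.712891, sp=2, e=sp−y≈0.287109; I≈6.326172, D=e−e_prev≈-0.048828; u=3/4·0.287109+1/4·6.326172+0·(-0.048828)≈1.796875; next y=1/2·1.712891+1/2·1.796875≈1.754883
n=7: y≈1.754883, sp=2, e=sp−y≈0.245117; I≈6.571289, D=e−e_prev≈-0.041992; u=3/4·0.245117+1/4·6.571289+0·(-0.041992)≈1.826660; next y=1/2·1.754883+1/2·1.826660≈1.790771
n=8: y≈1.790771, sp=2, e=sp−y≈0.209229; I≈6.780518, D=e−e_prev≈-0.035889; u=3/4·0.209229+1/4·6.780518+0·(-0.035889)≈1.852051; next y=1/2·1.790771+1/2·1.852051≈1.821411
n=9: y≈1.821411, sp=2, e=sp−y≈0.178589; I≈6.959106, D=e−e_prev≈-0.030640; u=3/4·0.178589+1/4·6.959106+0·(-0.030640)≈1.873718; next y=1/2·1.821411+1/2·1.873718≈1.847565
n=10: y≈1.847565, sp=2, e=sp−y≈0.152435; I≈7.111542, D=e−e_prev≈-0.026154; u=3/4·0.152435+1/4·7.111542+0·(-0.026154)≈1.892212; next y=1/2·1.847565+1/2·1.892212≈1.869888
n=11: y≈1.869888, sp=2, e=sp−y≈0.130112; I≈7.241653, D=e−e_prev≈-0.022324; u=3/4·0.130112+1/4·7.241653+0·(-0.022324)≈1.907997; next y=1/2·1.869888+1/2·1.907997≈1.888943
n=12: y≈1.888943, sp=2, e=sp−y≈0.111057; I≈7.352711, D=e−e_prev≈-0.019054; u=3/4·0.111057+1/4·7.352711+0·(-0.019054)≈1.921471; next y=1/2·1.888943+1/2·1.921471≈1.905207
n=13: y≈1.905207, sp=2, e=sp−y≈0.094793; I≈7.447504, D=e−e_prev≈-0.016264; u=3/4·0.094793+1/4·7.447504+0·(-0.016264)≈1.932971; next y=1/2·1.905207+1/2·1.932971≈1.919089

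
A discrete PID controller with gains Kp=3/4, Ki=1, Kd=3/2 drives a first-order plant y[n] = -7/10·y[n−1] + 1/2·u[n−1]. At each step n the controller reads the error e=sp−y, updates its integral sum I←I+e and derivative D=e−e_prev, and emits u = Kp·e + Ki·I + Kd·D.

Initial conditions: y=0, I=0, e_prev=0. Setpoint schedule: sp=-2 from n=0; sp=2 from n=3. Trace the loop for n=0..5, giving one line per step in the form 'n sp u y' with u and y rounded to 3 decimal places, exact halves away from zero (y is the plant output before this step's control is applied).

0 -2 -6.500 0.000
1 -2 5.063 -3.250
2 -2 -24.745 4.806
3 2 60.298 -15.737
4 2 -143.712 41.165
5 2 363.445 -100.671

(exact arithmetic carried between steps; '≈' marks a value shown rounded to 6 d.p. or computed from one; I and e_prev carry over from the previous line; the table rounds u and y to 3 d.p., halves away from zero)
n=0: y=0, sp=-2, e=sp−y=-2; I=-2, D=e−e_prev=-2; u=3/4·(-2)+1·(-2)+3/2·(-2)=-6.5; next y=-7/10·0+1/2·(-6.5)=-3.25
n=1: y=-3.25, sp=-2, e=sp−y=1.25; I=-0.75, D=e−e_prev=3.25; u=3/4·1.25+1·(-0.75)+3/2·3.25=5.0625; next y=-7/10·(-3.25)+1/2·5.0625=4.80625
n=2: y=4.80625, sp=-2, e=sp−y=-6.80625; I=-7.55625, D=e−e_prev=-8.05625; u=3/4·(-6.80625)+1·(-7.55625)+3/2·(-8.05625)≈-24.745313; next y=-7/10·4.80625+1/2·(-24.745313)≈-15.737031
n=3: y≈-15.737031, sp=2, e=sp−y≈17.737031; I≈10.180781, D=e−e_prev≈24.543281; u=3/4·17.737031+1·10.180781+3/2·24.543281≈60.298477; next y=-7/10·(-15.737031)+1/2·60.298477≈41.165160
n=4: y≈41.165160, sp=2, e=sp−y≈-39.165160; I≈-28.984379, D=e−e_prev≈-56.902191; u=3/4·(-39.165160)+1·(-28.984379)+3/2·(-56.902191)≈-143.711536; next y=-7/10·41.165160+1/2·(-143.711536)≈-100.671380
n=5: y≈-100.671380, sp=2, e=sp−y≈102.671380; I≈73.687001, D=e−e_prev≈141.836540; u=3/4·102.671380+1·73.687001+3/2·141.836540≈363.445347; next y=-7/10·(-100.671380)+1/2·363.445347≈252.192640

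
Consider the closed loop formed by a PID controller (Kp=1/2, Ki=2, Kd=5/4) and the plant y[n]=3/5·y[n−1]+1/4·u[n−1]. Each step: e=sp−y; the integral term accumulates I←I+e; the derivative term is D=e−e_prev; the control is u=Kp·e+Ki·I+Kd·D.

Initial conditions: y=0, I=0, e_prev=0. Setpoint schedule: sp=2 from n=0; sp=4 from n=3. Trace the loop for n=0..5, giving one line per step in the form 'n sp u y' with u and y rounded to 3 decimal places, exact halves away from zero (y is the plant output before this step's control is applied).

(exact arithmetic carried between steps; '≈' marks a value shown rounded to 6 d.p. or computed from one; I and e_prev carry over from the previous line; the table rounds u and y to 3 d.p., halves away from zero)
n=0: y=0, sp=2, e=sp−y=2; I=2, D=e−e_prev=2; u=1/2·2+2·2+5/4·2=7.5; next y=3/5·0+1/4·7.5=1.875
n=1: y=1.875, sp=2, e=sp−y=0.125; I=2.125, D=e−e_prev=-1.875; u=1/2·0.125+2·2.125+5/4·(-1.875)=1.96875; next y=3/5·1.875+1/4·1.96875≈1.617188
n=2: y≈1.617188, sp=2, e=sp−y≈0.382813; I≈2.507813, D=e−e_prev≈0.257813; u=1/2·0.382813+2·2.507813+5/4·0.257813≈5.529297; next y=3/5·1.617188+1/4·5.529297≈2.352637
n=3: y≈2.352637, sp=4, e=sp−y≈1.647363; I≈4.155176, D=e−e_prev≈1.264551; u=1/2·1.647363+2·4.155176+5/4·1.264551≈10.714722; next y=3/5·2.352637+1/4·10.714722≈4.090262
n=4: y≈4.090262, sp=4, e=sp−y≈-0.090262; I≈4.064913, D=e−e_prev≈-1.737626; u=1/2·(-0.090262)+2·4.064913+5/4·(-1.737626)≈5.912663; next y=3/5·4.090262+1/4·5.912663≈3.932323
n=5: y≈3.932323, sp=4, e=sp−y≈0.067677; I≈4.132590, D=e−e_prev≈0.157939; u=1/2·0.067677+2·4.132590+5/4·0.157939≈8.496442; next y=3/5·3.932323+1/4·8.496442≈4.483505

0 2 7.500 0.000
1 2 1.969 1.875
2 2 5.529 1.617
3 4 10.715 2.353
4 4 5.913 4.090
5 4 8.496 3.932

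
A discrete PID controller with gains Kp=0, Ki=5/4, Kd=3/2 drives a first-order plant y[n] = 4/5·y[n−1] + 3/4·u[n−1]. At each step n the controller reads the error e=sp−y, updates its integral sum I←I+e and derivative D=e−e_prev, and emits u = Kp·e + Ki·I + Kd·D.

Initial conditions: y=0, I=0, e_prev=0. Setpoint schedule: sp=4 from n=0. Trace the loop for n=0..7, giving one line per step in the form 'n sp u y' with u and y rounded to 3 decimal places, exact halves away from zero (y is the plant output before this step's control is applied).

(exact arithmetic carried between steps; '≈' marks a value shown rounded to 6 d.p. or computed from one; I and e_prev carry over from the previous line; the table rounds u and y to 3 d.p., halves away from zero)
n=0: y=0, sp=4, e=sp−y=4; I=4, D=e−e_prev=4; u=0·4+5/4·4+3/2·4=11; next y=4/5·0+3/4·11=8.25
n=1: y=8.25, sp=4, e=sp−y=-4.25; I=-0.25, D=e−e_prev=-8.25; u=0·(-4.25)+5/4·(-0.25)+3/2·(-8.25)=-12.6875; next y=4/5·8.25+3/4·(-12.6875)=-2.915625
n=2: y=-2.915625, sp=4, e=sp−y=6.915625; I=6.665625, D=e−e_prev=11.165625; u=0·6.915625+5/4·6.665625+3/2·11.165625≈25.080469; next y=4/5·(-2.915625)+3/4·25.080469≈16.477852
n=3: y≈16.477852, sp=4, e=sp−y≈-12.477852; I≈-5.812227, D=e−e_prev≈-19.393477; u=0·(-12.477852)+5/4·(-5.812227)+3/2·(-19.393477)≈-36.355498; next y=4/5·16.477852+3/4·(-36.355498)≈-14.084342
n=4: y≈-14.084342, sp=4, e=sp−y≈18.084342; I≈12.272116, D=e−e_prev≈30.562194; u=0·18.084342+5/4·12.272116+3/2·30.562194≈61.183435; next y=4/5·(-14.084342)+3/4·61.183435≈34.620103
n=5: y≈34.620103, sp=4, e=sp−y≈-30.620103; I≈-18.347987, D=e−e_prev≈-48.704445; u=0·(-30.620103)+5/4·(-18.347987)+3/2·(-48.704445)≈-95.991651; next y=4/5·34.620103+3/4·(-95.991651)≈-44.297656
n=6: y≈-44.297656, sp=4, e=sp−y≈48.297656; I≈29.949669, D=e−e_prev≈78.917759; u=0·48.297656+5/4·29.949669+3/2·78.917759≈155.813725; next y=4/5·(-44.297656)+3/4·155.813725≈81.422169
n=7: y≈81.422169, sp=4, e=sp−y≈-77.422169; I≈-47.472500, D=e−e_prev≈-125.719825; u=0·(-77.422169)+5/4·(-47.472500)+3/2·(-125.719825)≈-247.920362; next y=4/5·81.422169+3/4·(-247.920362)≈-120.802537

0 4 11.000 0.000
1 4 -12.688 8.250
2 4 25.080 -2.916
3 4 -36.355 16.478
4 4 61.183 -14.084
5 4 -95.992 34.620
6 4 155.814 -44.298
7 4 -247.920 81.422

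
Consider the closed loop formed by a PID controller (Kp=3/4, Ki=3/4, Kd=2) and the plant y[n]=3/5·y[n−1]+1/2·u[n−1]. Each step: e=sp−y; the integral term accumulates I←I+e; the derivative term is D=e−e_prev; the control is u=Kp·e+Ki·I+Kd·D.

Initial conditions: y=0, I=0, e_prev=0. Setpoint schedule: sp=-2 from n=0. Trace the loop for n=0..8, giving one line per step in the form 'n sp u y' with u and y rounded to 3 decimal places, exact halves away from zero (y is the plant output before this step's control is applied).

0 -2 -7.000 0.000
1 -2 7.750 -3.500
2 -2 -16.588 1.775
3 -2 22.644 -7.229
4 -2 -41.189 6.985
5 -2 62.360 -16.404
6 -2 -105.710 21.338
7 -2 167.134 -40.052
8 -2 -275.664 59.536

(exact arithmetic carried between steps; '≈' marks a value shown rounded to 6 d.p. or computed from one; I and e_prev carry over from the previous line; the table rounds u and y to 3 d.p., halves away from zero)
n=0: y=0, sp=-2, e=sp−y=-2; I=-2, D=e−e_prev=-2; u=3/4·(-2)+3/4·(-2)+2·(-2)=-7; next y=3/5·0+1/2·(-7)=-3.5
n=1: y=-3.5, sp=-2, e=sp−y=1.5; I=-0.5, D=e−e_prev=3.5; u=3/4·1.5+3/4·(-0.5)+2·3.5=7.75; next y=3/5·(-3.5)+1/2·7.75=1.775
n=2: y=1.775, sp=-2, e=sp−y=-3.775; I=-4.275, D=e−e_prev=-5.275; u=3/4·(-3.775)+3/4·(-4.275)+2·(-5.275)=-16.5875; next y=3/5·1.775+1/2·(-16.5875)=-7.22875
n=3: y=-7.22875, sp=-2, e=sp−y=5.22875; I=0.95375, D=e−e_prev=9.00375; u=3/4·5.22875+3/4·0.95375+2·9.00375=22.644375; next y=3/5·(-7.22875)+1/2·22.644375≈6.984938
n=4: y≈6.984938, sp=-2, e=sp−y≈-8.984938; I≈-8.031188, D=e−e_prev≈-14.213688; u=3/4·(-8.984938)+3/4·(-8.031188)+2·(-14.213688)≈-41.189469; next y=3/5·6.984938+1/2·(-41.189469)≈-16.403772
n=5: y≈-16.403772, sp=-2, e=sp−y≈14.403772; I≈6.372584, D=e−e_prev≈23.388709; u=3/4·14.403772+3/4·6.372584+2·23.388709≈62.359686; next y=3/5·(-16.403772)+1/2·62.359686≈21.337580
n=6: y≈21.337580, sp=-2, e=sp−y≈-23.337580; I≈-16.964995, D=e−e_prev≈-37.741352; u=3/4·(-23.337580)+3/4·(-16.964995)+2·(-37.741352)≈-105.709635; next y=3/5·21.337580+1/2·(-105.709635)≈-40.052270
n=7: y≈-40.052270, sp=-2, e=sp−y≈38.052270; I≈21.087274, D=e−e_prev≈61.389849; u=3/4·38.052270+3/4·21.087274+2·61.389849≈167.134357; next y=3/5·(-40.052270)+1/2·167.134357≈59.535817
n=8: y≈59.535817, sp=-2, e=sp−y≈-61.535817; I≈-40.448542, D=e−e_prev≈-99.588086; u=3/4·(-61.535817)+3/4·(-40.448542)+2·(-99.588086)≈-275.664441; next y=3/5·59.535817+1/2·(-275.664441)≈-102.110731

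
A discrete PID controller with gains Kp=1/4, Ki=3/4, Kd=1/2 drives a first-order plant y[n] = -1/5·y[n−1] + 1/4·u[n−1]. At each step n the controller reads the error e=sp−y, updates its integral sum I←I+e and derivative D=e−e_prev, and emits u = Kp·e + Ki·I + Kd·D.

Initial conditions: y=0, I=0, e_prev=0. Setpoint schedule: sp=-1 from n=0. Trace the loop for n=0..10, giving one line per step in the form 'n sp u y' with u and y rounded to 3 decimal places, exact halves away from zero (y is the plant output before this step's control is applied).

(exact arithmetic carried between steps; '≈' marks a value shown rounded to 6 d.p. or computed from one; I and e_prev carry over from the previous line; the table rounds u and y to 3 d.p., halves away from zero)
n=0: y=0, sp=-1, e=sp−y=-1; I=-1, D=e−e_prev=-1; u=1/4·(-1)+3/4·(-1)+1/2·(-1)=-1.5; next y=-1/5·0+1/4·(-1.5)=-0.375
n=1: y=-0.375, sp=-1, e=sp−y=-0.625; I=-1.625, D=e−e_prev=0.375; u=1/4·(-0.625)+3/4·(-1.625)+1/2·0.375=-1.1875; next y=-1/5·(-0.375)+1/4·(-1.1875)=-0.221875
n=2: y=-0.221875, sp=-1, e=sp−y=-0.778125; I=-2.403125, D=e−e_prev=-0.153125; u=1/4·(-0.778125)+3/4·(-2.403125)+1/2·(-0.153125)≈-2.073438; next y=-1/5·(-0.221875)+1/4·(-2.073438)≈-0.473984
n=3: y≈-0.473984, sp=-1, e=sp−y≈-0.526016; I≈-2.929141, D=e−e_prev≈0.252109; u=1/4·(-0.526016)+3/4·(-2.929141)+1/2·0.252109≈-2.202305; next y=-1/5·(-0.473984)+1/4·(-2.202305)≈-0.455779
n=4: y≈-0.455779, sp=-1, e=sp−y≈-0.544221; I≈-3.473361, D=e−e_prev≈-0.018205; u=1/4·(-0.544221)+3/4·(-3.473361)+1/2·(-0.018205)≈-2.750179; next y=-1/5·(-0.455779)+1/4·(-2.750179)≈-0.596389
n=5: y≈-0.596389, sp=-1, e=sp−y≈-0.403611; I≈-3.876973, D=e−e_prev≈0.140610; u=1/4·(-0.403611)+3/4·(-3.876973)+1/2·0.140610≈-2.938327; next y=-1/5·(-0.596389)+1/4·(-2.938327)≈-0.615304
n=6: y≈-0.615304, sp=-1, e=sp−y≈-0.384696; I≈-4.261668, D=e−e_prev≈0.018915; u=1/4·(-0.384696)+3/4·(-4.261668)+1/2·0.018915≈-3.282968; next y=-1/5·(-0.615304)+1/4·(-3.282968)≈-0.697681
n=7: y≈-0.697681, sp=-1, e=sp−y≈-0.302319; I≈-4.563987, D=e−e_prev≈0.082377; u=1/4·(-0.302319)+3/4·(-4.563987)+1/2·0.082377≈-3.457382; next y=-1/5·(-0.697681)+1/4·(-3.457382)≈-0.724809
n=8: y≈-0.724809, sp=-1, e=sp−y≈-0.275191; I≈-4.839178, D=e−e_prev≈0.027128; u=1/4·(-0.275191)+3/4·(-4.839178)+1/2·0.027128≈-3.684617; next y=-1/5·(-0.724809)+1/4·(-3.684617)≈-0.776192
n=9: y≈-0.776192, sp=-1, e=sp−y≈-0.223808; I≈-5.062986, D=e−e_prev≈0.051383; u=1/4·(-0.223808)+3/4·(-5.062986)+1/2·0.051383≈-3.827499; next y=-1/5·(-0.776192)+1/4·(-3.827499)≈-0.801636
n=10: y≈-0.801636, sp=-1, e=sp−y≈-0.198364; I≈-5.261349, D=e−e_prev≈0.025444; u=1/4·(-0.198364)+3/4·(-5.261349)+1/2·0.025444≈-3.982881; next y=-1/5·(-0.801636)+1/4·(-3.982881)≈-0.835393

0 -1 -1.500 0.000
1 -1 -1.188 -0.375
2 -1 -2.073 -0.222
3 -1 -2.202 -0.474
4 -1 -2.750 -0.456
5 -1 -2.938 -0.596
6 -1 -3.283 -0.615
7 -1 -3.457 -0.698
8 -1 -3.685 -0.725
9 -1 -3.827 -0.776
10 -1 -3.983 -0.802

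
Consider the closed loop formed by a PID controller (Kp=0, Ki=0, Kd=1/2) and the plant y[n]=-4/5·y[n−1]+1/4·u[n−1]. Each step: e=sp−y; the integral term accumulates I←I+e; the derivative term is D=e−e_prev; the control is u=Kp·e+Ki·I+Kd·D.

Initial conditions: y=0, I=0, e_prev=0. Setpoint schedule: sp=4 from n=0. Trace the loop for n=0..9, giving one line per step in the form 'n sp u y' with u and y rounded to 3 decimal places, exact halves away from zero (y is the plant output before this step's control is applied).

(exact arithmetic carried between steps; '≈' marks a value shown rounded to 6 d.p. or computed from one; I and e_prev carry over from the previous line; the table rounds u and y to 3 d.p., halves away from zero)
n=0: y=0, sp=4, e=sp−y=4; I=4, D=e−e_prev=4; u=0·4+0·4+1/2·4=2; next y=-4/5·0+1/4·2=0.5
n=1: y=0.5, sp=4, e=sp−y=3.5; I=7.5, D=e−e_prev=-0.5; u=0·3.5+0·7.5+1/2·(-0.5)=-0.25; next y=-4/5·0.5+1/4·(-0.25)=-0.4625
n=2: y=-0.4625, sp=4, e=sp−y=4.4625; I=11.9625, D=e−e_prev=0.9625; u=0·4.4625+0·11.9625+1/2·0.9625=0.48125; next y=-4/5·(-0.4625)+1/4·0.48125≈0.490313
n=3: y≈0.490313, sp=4, e=sp−y≈3.509688; I≈15.472188, D=e−e_prev≈-0.952813; u=0·3.509688+0·15.472188+1/2·(-0.952813)≈-0.476406; next y=-4/5·0.490313+1/4·(-0.476406)≈-0.511352
n=4: y≈-0.511352, sp=4, e=sp−y≈4.511352; I≈19.983539, D=e−e_prev≈1.001664; u=0·4.511352+0·19.983539+1/2·1.001664≈0.500832; next y=-4/5·(-0.511352)+1/4·0.500832≈0.534289
n=5: y≈0.534289, sp=4, e=sp−y≈3.465711; I≈23.449250, D=e−e_prev≈-1.045641; u=0·3.465711+0·23.449250+1/2·(-1.045641)≈-0.522820; next y=-4/5·0.534289+1/4·(-0.522820)≈-0.558137
n=6: y≈-0.558137, sp=4, e=sp−y≈4.558137; I≈28.007386, D=e−e_prev≈1.092426; u=0·4.558137+0·28.007386+1/2·1.092426≈0.546213; next y=-4/5·(-0.558137)+1/4·0.546213≈0.583062
n=7: y≈0.583062, sp=4, e=sp−y≈3.416938; I≈31.424324, D=e−e_prev≈-1.141199; u=0·3.416938+0·31.424324+1/2·(-1.141199)≈-0.570599; next y=-4/5·0.583062+1/4·(-0.570599)≈-0.609100
n=8: y≈-0.609100, sp=4, e=sp−y≈4.609100; I≈36.033424, D=e−e_prev≈1.192162; u=0·4.609100+0·36.033424+1/2·1.192162≈0.596081; next y=-4/5·(-0.609100)+1/4·0.596081≈0.636300
n=9: y≈0.636300, sp=4, e=sp−y≈3.363700; I≈39.397124, D=e−e_prev≈-1.245400; u=0·3.363700+0·39.397124+1/2·(-1.245400)≈-0.622700; next y=-4/5·0.636300+1/4·(-0.622700)≈-0.664715

0 4 2.000 0.000
1 4 -0.250 0.500
2 4 0.481 -0.463
3 4 -0.476 0.490
4 4 0.501 -0.511
5 4 -0.523 0.534
6 4 0.546 -0.558
7 4 -0.571 0.583
8 4 0.596 -0.609
9 4 -0.623 0.636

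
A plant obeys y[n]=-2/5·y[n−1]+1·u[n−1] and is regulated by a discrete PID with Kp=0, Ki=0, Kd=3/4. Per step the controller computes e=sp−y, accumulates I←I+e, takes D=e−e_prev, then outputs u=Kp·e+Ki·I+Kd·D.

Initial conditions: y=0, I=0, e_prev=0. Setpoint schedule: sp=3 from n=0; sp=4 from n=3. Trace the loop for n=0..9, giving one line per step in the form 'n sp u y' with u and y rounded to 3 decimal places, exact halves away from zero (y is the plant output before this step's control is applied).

(exact arithmetic carried between steps; '≈' marks a value shown rounded to 6 d.p. or computed from one; I and e_prev carry over from the previous line; the table rounds u and y to 3 d.p., halves away from zero)
n=0: y=0, sp=3, e=sp−y=3; I=3, D=e−e_prev=3; u=0·3+0·3+3/4·3=2.25; next y=-2/5·0+1·2.25=2.25
n=1: y=2.25, sp=3, e=sp−y=0.75; I=3.75, D=e−e_prev=-2.25; u=0·0.75+0·3.75+3/4·(-2.25)=-1.6875; next y=-2/5·2.25+1·(-1.6875)=-2.5875
n=2: y=-2.5875, sp=3, e=sp−y=5.5875; I=9.3375, D=e−e_prev=4.8375; u=0·5.5875+0·9.3375+3/4·4.8375=3.628125; next y=-2/5·(-2.5875)+1·3.628125=4.663125
n=3: y=4.663125, sp=4, e=sp−y=-0.663125; I=8.674375, D=e−e_prev=-6.250625; u=0·(-0.663125)+0·8.674375+3/4·(-6.250625)≈-4.687969; next y=-2/5·4.663125+1·(-4.687969)≈-6.553219
n=4: y≈-6.553219, sp=4, e=sp−y≈10.553219; I≈19.227594, D=e−e_prev≈11.216344; u=0·10.553219+0·19.227594+3/4·11.216344≈8.412258; next y=-2/5·(-6.553219)+1·8.412258≈11.033545
n=5: y≈11.033545, sp=4, e=sp−y≈-7.033545; I≈12.194048, D=e−e_prev≈-17.586764; u=0·(-7.033545)+0·12.194048+3/4·(-17.586764)≈-13.190073; next y=-2/5·11.033545+1·(-13.190073)≈-17.603491
n=6: y≈-17.603491, sp=4, e=sp−y≈21.603491; I≈33.797540, D=e−e_prev≈28.637036; u=0·21.603491+0·33.797540+3/4·28.637036≈21.477777; next y=-2/5·(-17.603491)+1·21.477777≈28.519174
n=7: y≈28.519174, sp=4, e=sp−y≈-24.519174; I≈9.278366, D=e−e_prev≈-46.122665; u=0·(-24.519174)+0·9.278366+3/4·(-46.122665)≈-34.591999; next y=-2/5·28.519174+1·(-34.591999)≈-45.999668
n=8: y≈-45.999668, sp=4, e=sp−y≈49.999668; I≈59.278034, D=e−e_prev≈74.518842; u=0·49.999668+0·59.278034+3/4·74.518842≈55.889132; next y=-2/5·(-45.999668)+1·55.889132≈74.288999
n=9: y≈74.288999, sp=4, e=sp−y≈-70.288999; I≈-11.010965, D=e−e_prev≈-120.288667; u=0·(-70.288999)+0·(-11.010965)+3/4·(-120.288667)≈-90.216500; next y=-2/5·74.288999+1·(-90.216500)≈-119.932100

0 3 2.250 0.000
1 3 -1.688 2.250
2 3 3.628 -2.588
3 4 -4.688 4.663
4 4 8.412 -6.553
5 4 -13.190 11.034
6 4 21.478 -17.603
7 4 -34.592 28.519
8 4 55.889 -46.000
9 4 -90.217 74.289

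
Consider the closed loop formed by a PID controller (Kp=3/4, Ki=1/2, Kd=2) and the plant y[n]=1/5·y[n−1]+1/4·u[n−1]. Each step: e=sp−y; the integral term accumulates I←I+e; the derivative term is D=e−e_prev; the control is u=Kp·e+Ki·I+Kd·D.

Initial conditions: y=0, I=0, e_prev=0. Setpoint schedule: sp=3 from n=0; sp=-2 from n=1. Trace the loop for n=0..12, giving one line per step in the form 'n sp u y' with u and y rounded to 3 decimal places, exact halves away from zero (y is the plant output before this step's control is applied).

0 3 9.750 0.000
1 -2 -18.922 2.438
2 -2 15.446 -4.243
3 -2 -20.375 3.013
4 -2 16.018 -4.491
5 -2 -22.436 3.106
6 -2 16.512 -4.988
7 -2 -24.567 3.130
8 -2 17.204 -5.516
9 -2 -26.649 3.198
10 -2 18.146 -6.023
11 -2 -28.686 3.332
12 -2 19.327 -6.505

(exact arithmetic carried between steps; '≈' marks a value shown rounded to 6 d.p. or computed from one; I and e_prev carry over from the previous line; the table rounds u and y to 3 d.p., halves away from zero)
n=0: y=0, sp=3, e=sp−y=3; I=3, D=e−e_prev=3; u=3/4·3+1/2·3+2·3=9.75; next y=1/5·0+1/4·9.75=2.4375
n=1: y=2.4375, sp=-2, e=sp−y=-4.4375; I=-1.4375, D=e−e_prev=-7.4375; u=3/4·(-4.4375)+1/2·(-1.4375)+2·(-7.4375)=-18.921875; next y=1/5·2.4375+1/4·(-18.921875)≈-4.242969
n=2: y≈-4.242969, sp=-2, e=sp−y≈2.242969; I≈0.805469, D=e−e_prev≈6.680469; u=3/4·2.242969+1/2·0.805469+2·6.680469≈15.445898; next y=1/5·(-4.242969)+1/4·15.445898≈3.012881
n=3: y≈3.012881, sp=-2, e=sp−y≈-5.012881; I≈-4.207412, D=e−e_prev≈-7.255850; u=3/4·(-5.012881)+1/2·(-4.207412)+2·(-7.255850)≈-20.375066; next y=1/5·3.012881+1/4·(-20.375066)≈-4.491190
n=4: y≈-4.491190, sp=-2, e=sp−y≈2.491190; I≈-1.716222, D=e−e_prev≈7.504071; u=3/4·2.491190+1/2·(-1.716222)+2·7.504071≈16.018424; next y=1/5·(-4.491190)+1/4·16.018424≈3.106368
n=5: y≈3.106368, sp=-2, e=sp−y≈-5.106368; I≈-6.822590, D=e−e_prev≈-7.597558; u=3/4·(-5.106368)+1/2·(-6.822590)+2·(-7.597558)≈-22.436187; next y=1/5·3.106368+1/4·(-22.436187)≈-4.987773
n=6: y≈-4.987773, sp=-2, e=sp−y≈2.987773; I≈-3.834817, D=e−e_prev≈8.094141; u=3/4·2.987773+1/2·(-3.834817)+2·8.094141≈16.511704; next y=1/5·(-4.987773)+1/4·16.511704≈3.130371
n=7: y≈3.130371, sp=-2, e=sp−y≈-5.130371; I≈-8.965188, D=e−e_prev≈-8.118145; u=3/4·(-5.130371)+1/2·(-8.965188)+2·(-8.118145)≈-24.566662; next y=1/5·3.130371+1/4·(-24.566662)≈-5.515591
n=8: y≈-5.515591, sp=-2, e=sp−y≈3.515591; I≈-5.449597, D=e−e_prev≈8.645963; u=3/4·3.515591+1/2·(-5.449597)+2·8.645963≈17.203820; next y=1/5·(-5.515591)+1/4·17.203820≈3.197837
n=9: y≈3.197837, sp=-2, e=sp−y≈-5.197837; I≈-10.647434, D=e−e_prev≈-8.713428; u=3/4·(-5.197837)+1/2·(-10.647434)+2·(-8.713428)≈-26.648950; next y=1/5·3.197837+1/4·(-26.648950)≈-6.022670
n=10: y≈-6.022670, sp=-2, e=sp−y≈4.022670; I≈-6.624763, D=e−e_prev≈9.220507; u=3/4·4.022670+1/2·(-6.624763)+2·9.220507≈18.145635; next y=1/5·(-6.022670)+1/4·18.145635≈3.331875
n=11: y≈3.331875, sp=-2, e=sp−y≈-5.331875; I≈-11.956638, D=e−e_prev≈-9.354545; u=3/4·(-5.331875)+1/2·(-11.956638)+2·(-9.354545)≈-28.686315; next y=1/5·3.331875+1/4·(-28.686315)≈-6.505204
n=12: y≈-6.505204, sp=-2, e=sp−y≈4.505204; I≈-7.451434, D=e−e_prev≈9.837079; u=3/4·4.505204+1/2·(-7.451434)+2·9.837079≈19.327343; next y=1/5·(-6.505204)+1/4·19.327343≈3.530795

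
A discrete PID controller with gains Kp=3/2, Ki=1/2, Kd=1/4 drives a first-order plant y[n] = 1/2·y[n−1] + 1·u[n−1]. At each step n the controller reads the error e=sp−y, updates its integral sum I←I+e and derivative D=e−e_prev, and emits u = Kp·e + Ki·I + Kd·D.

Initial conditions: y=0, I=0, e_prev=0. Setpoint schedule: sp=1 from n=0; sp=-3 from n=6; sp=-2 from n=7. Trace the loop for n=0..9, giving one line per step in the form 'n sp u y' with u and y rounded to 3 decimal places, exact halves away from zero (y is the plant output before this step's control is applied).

(exact arithmetic carried between steps; '≈' marks a value shown rounded to 6 d.p. or computed from one; I and e_prev carry over from the previous line; the table rounds u and y to 3 d.p., halves away from zero)
n=0: y=0, sp=1, e=sp−y=1; I=1, D=e−e_prev=1; u=3/2·1+1/2·1+1/4·1=2.25; next y=1/2·0+1·2.25=2.25
n=1: y=2.25, sp=1, e=sp−y=-1.25; I=-0.25, D=e−e_prev=-2.25; u=3/2·(-1.25)+1/2·(-0.25)+1/4·(-2.25)=-2.5625; next y=1/2·2.25+1·(-2.5625)=-1.4375
n=2: y=-1.4375, sp=1, e=sp−y=2.4375; I=2.1875, D=e−e_prev=3.6875; u=3/2·2.4375+1/2·2.1875+1/4·3.6875=5.671875; next y=1/2·(-1.4375)+1·5.671875=4.953125
n=3: y=4.953125, sp=1, e=sp−y=-3.953125; I=-1.765625, D=e−e_prev=-6.390625; u=3/2·(-3.953125)+1/2·(-1.765625)+1/4·(-6.390625)≈-8.410156; next y=1/2·4.953125+1·(-8.410156)≈-5.933594
n=4: y≈-5.933594, sp=1, e=sp−y≈6.933594; I≈5.167969, D=e−e_prev≈10.886719; u=3/2·6.933594+1/2·5.167969+1/4·10.886719≈15.706055; next y=1/2·(-5.933594)+1·15.706055≈12.739258
n=5: y≈12.739258, sp=1, e=sp−y≈-11.739258; I≈-6.571289, D=e−e_prev≈-18.672852; u=3/2·(-11.739258)+1/2·(-6.571289)+1/4·(-18.672852)≈-25.562744; next y=1/2·12.739258+1·(-25.562744)≈-19.193115
n=6: y≈-19.193115, sp=-3, e=sp−y≈16.193115; I≈9.621826, D=e−e_prev≈27.932373; u=3/2·16.193115+1/2·9.621826+1/4·27.932373≈36.083679; next y=1/2·(-19.193115)+1·36.083679≈26.487122
n=7: y≈26.487122, sp=-2, e=sp−y≈-28.487122; I≈-18.865295, D=e−e_prev≈-44.680237; u=3/2·(-28.487122)+1/2·(-18.865295)+1/4·(-44.680237)≈-63.333389; next y=1/2·26.487122+1·(-63.333389)≈-50.089828
n=8: y≈-50.089828, sp=-2, e=sp−y≈48.089828; I≈29.224533, D=e−e_prev≈76.576950; u=3/2·48.089828+1/2·29.224533+1/4·76.576950≈105.891247; next y=1/2·(-50.089828)+1·105.891247≈80.846333
n=9: y≈80.846333, sp=-2, e=sp−y≈-82.846333; I≈-53.621799, D=e−e_prev≈-130.936161; u=3/2·(-82.846333)+1/2·(-53.621799)+1/4·(-130.936161)≈-183.814439; next y=1/2·80.846333+1·(-183.814439)≈-143.391273

0 1 2.250 0.000
1 1 -2.563 2.250
2 1 5.672 -1.438
3 1 -8.410 4.953
4 1 15.706 -5.934
5 1 -25.563 12.739
6 -3 36.084 -19.193
7 -2 -63.333 26.487
8 -2 105.891 -50.090
9 -2 -183.814 80.846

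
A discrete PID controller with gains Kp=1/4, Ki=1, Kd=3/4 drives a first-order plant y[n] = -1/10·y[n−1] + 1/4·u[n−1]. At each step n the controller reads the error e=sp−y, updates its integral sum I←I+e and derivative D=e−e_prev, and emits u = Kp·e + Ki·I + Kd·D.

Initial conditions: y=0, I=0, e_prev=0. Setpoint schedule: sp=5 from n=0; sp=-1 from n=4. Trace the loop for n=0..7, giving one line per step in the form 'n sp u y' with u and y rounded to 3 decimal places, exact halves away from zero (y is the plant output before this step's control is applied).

(exact arithmetic carried between steps; '≈' marks a value shown rounded to 6 d.p. or computed from one; I and e_prev carry over from the previous line; the table rounds u and y to 3 d.p., halves away from zero)
n=0: y=0, sp=5, e=sp−y=5; I=5, D=e−e_prev=5; u=1/4·5+1·5+3/4·5=10; next y=-1/10·0+1/4·10=2.5
n=1: y=2.5, sp=5, e=sp−y=2.5; I=7.5, D=e−e_prev=-2.5; u=1/4·2.5+1·7.5+3/4·(-2.5)=6.25; next y=-1/10·2.5+1/4·6.25=1.3125
n=2: y=1.3125, sp=5, e=sp−y=3.6875; I=11.1875, D=e−e_prev=1.1875; u=1/4·3.6875+1·11.1875+3/4·1.1875=13; next y=-1/10·1.3125+1/4·13=3.11875
n=3: y=3.11875, sp=5, e=sp−y=1.88125; I=13.06875, D=e−e_prev=-1.80625; u=1/4·1.88125+1·13.06875+3/4·(-1.80625)=12.184375; next y=-1/10·3.11875+1/4·12.184375≈2.734219
n=4: y≈2.734219, sp=-1, e=sp−y≈-3.734219; I≈9.334531, D=e−e_prev≈-5.615469; u=1/4·(-3.734219)+1·9.334531+3/4·(-5.615469)≈4.189375; next y=-1/10·2.734219+1/4·4.189375≈0.773922
n=5: y≈0.773922, sp=-1, e=sp−y≈-1.773922; I≈7.560609, D=e−e_prev≈1.960297; u=1/4·(-1.773922)+1·7.560609+3/4·1.960297≈8.587352; next y=-1/10·0.773922+1/4·8.587352≈2.069446
n=6: y≈2.069446, sp=-1, e=sp−y≈-3.069446; I≈4.491164, D=e−e_prev≈-1.295524; u=1/4·(-3.069446)+1·4.491164+3/4·(-1.295524)≈2.752159; next y=-1/10·2.069446+1/4·2.752159≈0.481095
n=7: y≈0.481095, sp=-1, e=sp−y≈-1.481095; I≈3.010068, D=e−e_prev≈1.588350; u=1/4·(-1.481095)+1·3.010068+3/4·1.588350≈3.831057; next y=-1/10·0.481095+1/4·3.831057≈0.909655

0 5 10.000 0.000
1 5 6.250 2.500
2 5 13.000 1.313
3 5 12.184 3.119
4 -1 4.189 2.734
5 -1 8.587 0.774
6 -1 2.752 2.069
7 -1 3.831 0.481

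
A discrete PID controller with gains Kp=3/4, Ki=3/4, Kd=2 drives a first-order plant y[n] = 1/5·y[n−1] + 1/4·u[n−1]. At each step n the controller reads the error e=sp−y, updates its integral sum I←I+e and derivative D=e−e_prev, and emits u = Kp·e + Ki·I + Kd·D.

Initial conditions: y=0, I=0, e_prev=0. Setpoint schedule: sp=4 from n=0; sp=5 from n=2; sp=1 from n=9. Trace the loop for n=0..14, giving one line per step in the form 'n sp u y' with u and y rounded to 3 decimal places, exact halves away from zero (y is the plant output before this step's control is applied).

0 4 14.000 0.000
1 4 -3.250 3.500
2 5 20.269 -0.113
3 5 -3.172 5.045
4 5 24.009 0.216
5 5 -2.464 6.046
6 5 27.495 0.593
7 5 -2.502 6.992
8 5 30.570 0.773
9 1 -17.283 7.797
10 1 36.622 -2.761
11 1 -21.450 8.603
12 1 38.434 -3.642
13 1 -26.401 8.880
14 1 40.698 -4.824

(exact arithmetic carried between steps; '≈' marks a value shown rounded to 6 d.p. or computed from one; I and e_prev carry over from the previous line; the table rounds u and y to 3 d.p., halves away from zero)
n=0: y=0, sp=4, e=sp−y=4; I=4, D=e−e_prev=4; u=3/4·4+3/4·4+2·4=14; next y=1/5·0+1/4·14=3.5
n=1: y=3.5, sp=4, e=sp−y=0.5; I=4.5, D=e−e_prev=-3.5; u=3/4·0.5+3/4·4.5+2·(-3.5)=-3.25; next y=1/5·3.5+1/4·(-3.25)=-0.1125
n=2: y=-0.1125, sp=5, e=sp−y=5.1125; I=9.6125, D=e−e_prev=4.6125; u=3/4·5.1125+3/4·9.6125+2·4.6125=20.26875; next y=1/5·(-0.1125)+1/4·20.26875≈5.044688
n=3: y≈5.044688, sp=5, e=sp−y≈-0.044688; I≈9.567813, D=e−e_prev≈-5.157188; u=3/4·(-0.044688)+3/4·9.567813+2·(-5.157188)≈-3.172031; next y=1/5·5.044688+1/4·(-3.172031)≈0.215930
n=4: y≈0.215930, sp=5, e=sp−y≈4.784070; I≈14.351883, D=e−e_prev≈4.828758; u=3/4·4.784070+3/4·14.351883+2·4.828758≈24.009480; next y=1/5·0.215930+1/4·24.009480≈6.045556
n=5: y≈6.045556, sp=5, e=sp−y≈-1.045556; I≈13.306327, D=e−e_prev≈-5.829626; u=3/4·(-1.045556)+3/4·13.306327+2·(-5.829626)≈-2.463675; next y=1/5·6.045556+1/4·(-2.463675)≈0.593193
n=6: y≈0.593193, sp=5, e=sp−y≈4.406807; I≈17.713134, D=e−e_prev≈5.452364; u=3/4·4.406807+3/4·17.713134+2·5.452364≈27.494683; next y=1/5·0.593193+1/4·27.494683≈6.992309
n=7: y≈6.992309, sp=5, e=sp−y≈-1.992309; I≈15.720825, D=e−e_prev≈-6.399117; u=3/4·(-1.992309)+3/4·15.720825+2·(-6.399117)≈-2.501847; next y=1/5·6.992309+1/4·(-2.501847)≈0.773000
n=8: y≈0.773000, sp=5, e=sp−y≈4.227000; I≈19.947825, D=e−e_prev≈6.219309; u=3/4·4.227000+3/4·19.947825+2·6.219309≈30.569737; next y=1/5·0.773000+1/4·30.569737≈7.797034
n=9: y≈7.797034, sp=1, e=sp−y≈-6.797034; I≈13.150791, D=e−e_prev≈-11.024034; u=3/4·(-6.797034)+3/4·13.150791+2·(-11.024034)≈-17.282751; next y=1/5·7.797034+1/4·(-17.282751)≈-2.761281
n=10: y≈-2.761281, sp=1, e=sp−y≈3.761281; I≈16.912071, D=e−e_prev≈10.558315; u=3/4·3.761281+3/4·16.912071+2·10.558315≈36.621645; next y=1/5·(-2.761281)+1/4·36.621645≈8.603155
n=11: y≈8.603155, sp=1, e=sp−y≈-7.603155; I≈9.308916, D=e−e_prev≈-11.364436; u=3/4·(-7.603155)+3/4·9.308916+2·(-11.364436)≈-21.449551; next y=1/5·8.603155+1/4·(-21.449551)≈-3.641757
n=12: y≈-3.641757, sp=1, e=sp−y≈4.641757; I≈13.950673, D=e−e_prev≈12.244912; u=3/4·4.641757+3/4·13.950673+2·12.244912≈38.434146; next y=1/5·(-3.641757)+1/4·38.434146≈8.880185
n=13: y≈8.880185, sp=1, e=sp−y≈-7.880185; I≈6.070488, D=e−e_prev≈-12.521942; u=3/4·(-7.880185)+3/4·6.070488+2·(-12.521942)≈-26.401156; next y=1/5·8.880185+1/4·(-26.401156)≈-4.824252
n=14: y≈-4.824252, sp=1, e=sp−y≈5.824252; I≈11.894740, D=e−e_prev≈13.704437; u=3/4·5.824252+3/4·11.894740+2·13.704437≈40.698118; next y=1/5·(-4.824252)+1/4·40.698118≈9.209679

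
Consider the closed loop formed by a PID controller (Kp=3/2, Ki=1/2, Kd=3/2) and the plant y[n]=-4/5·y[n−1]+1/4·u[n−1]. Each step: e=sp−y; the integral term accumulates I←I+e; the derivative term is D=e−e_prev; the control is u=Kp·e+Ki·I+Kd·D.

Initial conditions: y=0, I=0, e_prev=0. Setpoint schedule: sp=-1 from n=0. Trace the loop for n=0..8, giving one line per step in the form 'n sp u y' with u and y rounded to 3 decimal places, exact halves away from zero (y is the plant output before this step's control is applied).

(exact arithmetic carried between steps; '≈' marks a value shown rounded to 6 d.p. or computed from one; I and e_prev carry over from the previous line; the table rounds u and y to 3 d.p., halves away from zero)
n=0: y=0, sp=-1, e=sp−y=-1; I=-1, D=e−e_prev=-1; u=3/2·(-1)+1/2·(-1)+3/2·(-1)=-3.5; next y=-4/5·0+1/4·(-3.5)=-0.875
n=1: y=-0.875, sp=-1, e=sp−y=-0.125; I=-1.125, D=e−e_prev=0.875; u=3/2·(-0.125)+1/2·(-1.125)+3/2·0.875=0.5625; next y=-4/5·(-0.875)+1/4·0.5625=0.840625
n=2: y=0.840625, sp=-1, e=sp−y=-1.840625; I=-2.965625, D=e−e_prev=-1.715625; u=3/2·(-1.840625)+1/2·(-2.965625)+3/2·(-1.715625)≈-6.817188; next y=-4/5·0.840625+1/4·(-6.817188)≈-2.376797
n=3: y≈-2.376797, sp=-1, e=sp−y≈1.376797; I≈-1.588828, D=e−e_prev≈3.217422; u=3/2·1.376797+1/2·(-1.588828)+3/2·3.217422≈6.096914; next y=-4/5·(-2.376797)+1/4·6.096914≈3.425666
n=4: y≈3.425666, sp=-1, e=sp−y≈-4.425666; I≈-6.014494, D=e−e_prev≈-5.802463; u=3/2·(-4.425666)+1/2·(-6.014494)+3/2·(-5.802463)≈-18.349440; next y=-4/5·3.425666+1/4·(-18.349440)≈-7.327893
n=5: y≈-7.327893, sp=-1, e=sp−y≈6.327893; I≈0.313399, D=e−e_prev≈10.753559; u=3/2·6.327893+1/2·0.313399+3/2·10.753559≈25.778877; next y=-4/5·(-7.327893)+1/4·25.778877≈12.307034
n=6: y≈12.307034, sp=-1, e=sp−y≈-13.307034; I≈-12.993635, D=e−e_prev≈-19.634927; u=3/2·(-13.307034)+1/2·(-12.993635)+3/2·(-19.634927)≈-55.909758; next y=-4/5·12.307034+1/4·(-55.909758)≈-23.823066
n=7: y≈-23.823066, sp=-1, e=sp−y≈22.823066; I≈9.829431, D=e−e_prev≈36.130100; u=3/2·22.823066+1/2·9.829431+3/2·36.130100≈93.344465; next y=-4/5·(-23.823066)+1/4·93.344465≈42.394569
n=8: y≈42.394569, sp=-1, e=sp−y≈-43.394569; I≈-33.565138, D=e−e_prev≈-66.217636; u=3/2·(-43.394569)+1/2·(-33.565138)+3/2·(-66.217636)≈-181.200876; next y=-4/5·42.394569+1/4·(-181.200876)≈-79.215875

0 -1 -3.500 0.000
1 -1 0.563 -0.875
2 -1 -6.817 0.841
3 -1 6.097 -2.377
4 -1 -18.349 3.426
5 -1 25.779 -7.328
6 -1 -55.910 12.307
7 -1 93.344 -23.823
8 -1 -181.201 42.395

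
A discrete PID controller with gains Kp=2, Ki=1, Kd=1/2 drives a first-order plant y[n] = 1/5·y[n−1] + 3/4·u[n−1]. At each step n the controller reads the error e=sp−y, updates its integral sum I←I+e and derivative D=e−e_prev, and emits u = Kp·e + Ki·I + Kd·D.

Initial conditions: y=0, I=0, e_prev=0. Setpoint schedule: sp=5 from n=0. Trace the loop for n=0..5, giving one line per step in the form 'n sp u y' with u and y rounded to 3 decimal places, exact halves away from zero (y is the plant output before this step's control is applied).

0 5 17.500 0.000
1 5 -25.938 13.125
2 5 77.336 -16.828
3 5 -165.938 54.636
4 5 408.727 -113.526
5 5 -947.610 283.840

(exact arithmetic carried between steps; '≈' marks a value shown rounded to 6 d.p. or computed from one; I and e_prev carry over from the previous line; the table rounds u and y to 3 d.p., halves away from zero)
n=0: y=0, sp=5, e=sp−y=5; I=5, D=e−e_prev=5; u=2·5+1·5+1/2·5=17.5; next y=1/5·0+3/4·17.5=13.125
n=1: y=13.125, sp=5, e=sp−y=-8.125; I=-3.125, D=e−e_prev=-13.125; u=2·(-8.125)+1·(-3.125)+1/2·(-13.125)=-25.9375; next y=1/5·13.125+3/4·(-25.9375)=-16.828125
n=2: y=-16.828125, sp=5, e=sp−y=21.828125; I=18.703125, D=e−e_prev=29.953125; u=2·21.828125+1·18.703125+1/2·29.953125≈77.335938; next y=1/5·(-16.828125)+3/4·77.335938≈54.636328
n=3: y≈54.636328, sp=5, e=sp−y≈-49.636328; I≈-30.933203, D=e−e_prev≈-71.464453; u=2·(-49.636328)+1·(-30.933203)+1/2·(-71.464453)≈-165.938086; next y=1/5·54.636328+3/4·(-165.938086)≈-113.526299
n=4: y≈-113.526299, sp=5, e=sp−y≈118.526299; I≈87.593096, D=e−e_prev≈168.162627; u=2·118.526299+1·87.593096+1/2·168.162627≈408.727007; next y=1/5·(-113.526299)+3/4·408.727007≈283.839995
n=5: y≈283.839995, sp=5, e=sp−y≈-278.839995; I≈-191.246900, D=e−e_prev≈-397.366294; u=2·(-278.839995)+1·(-191.246900)+1/2·(-397.366294)≈-947.610037; next y=1/5·283.839995+3/4·(-947.610037)≈-653.939529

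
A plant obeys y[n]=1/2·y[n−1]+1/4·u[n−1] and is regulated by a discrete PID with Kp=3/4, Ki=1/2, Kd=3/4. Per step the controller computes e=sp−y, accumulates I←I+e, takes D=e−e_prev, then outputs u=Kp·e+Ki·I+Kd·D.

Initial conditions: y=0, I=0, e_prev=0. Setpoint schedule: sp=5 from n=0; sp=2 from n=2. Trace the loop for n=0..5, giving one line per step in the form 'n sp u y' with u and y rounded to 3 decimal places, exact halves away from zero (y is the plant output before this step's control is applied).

(exact arithmetic carried between steps; '≈' marks a value shown rounded to 6 d.p. or computed from one; I and e_prev carry over from the previous line; the table rounds u and y to 3 d.p., halves away from zero)
n=0: y=0, sp=5, e=sp−y=5; I=5, D=e−e_prev=5; u=3/4·5+1/2·5+3/4·5=10; next y=1/2·0+1/4·10=2.5
n=1: y=2.5, sp=5, e=sp−y=2.5; I=7.5, D=e−e_prev=-2.5; u=3/4·2.5+1/2·7.5+3/4·(-2.5)=3.75; next y=1/2·2.5+1/4·3.75=2.1875
n=2: y=2.1875, sp=2, e=sp−y=-0.1875; I=7.3125, D=e−e_prev=-2.6875; u=3/4·(-0.1875)+1/2·7.3125+3/4·(-2.6875)=1.5; next y=1/2·2.1875+1/4·1.5=1.46875
n=3: y=1.46875, sp=2, e=sp−y=0.53125; I=7.84375, D=e−e_prev=0.71875; u=3/4·0.53125+1/2·7.84375+3/4·0.71875=4.859375; next y=1/2·1.46875+1/4·4.859375≈1.949219
n=4: y≈1.949219, sp=2, e=sp−y≈0.050781; I≈7.894531, D=e−e_prev≈-0.480469; u=3/4·0.050781+1/2·7.894531+3/4·(-0.480469)≈3.625; next y=1/2·1.949219+1/4·3.625≈1.880859
n=5: y≈1.880859, sp=2, e=sp−y≈0.119141; I≈8.013672, D=e−e_prev≈0.068359; u=3/4·0.119141+1/2·8.013672+3/4·0.068359≈4.147461; next y=1/2·1.880859+1/4·4.147461≈1.977295

0 5 10.000 0.000
1 5 3.750 2.500
2 2 1.500 2.188
3 2 4.859 1.469
4 2 3.625 1.949
5 2 4.147 1.881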